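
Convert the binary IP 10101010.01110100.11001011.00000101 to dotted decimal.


10101010 = 170
01110100 = 116
11001011 = 203
00000101 = 5
IP: 170.116.203.5


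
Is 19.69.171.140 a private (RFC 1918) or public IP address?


RFC 1918 private ranges:
  10.0.0.0/8 (10.0.0.0 - 10.255.255.255)
  172.16.0.0/12 (172.16.0.0 - 172.31.255.255)
  192.168.0.0/16 (192.168.0.0 - 192.168.255.255)
Public (not in any RFC 1918 range)


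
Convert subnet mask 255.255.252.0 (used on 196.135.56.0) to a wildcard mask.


Subnet mask: 255.255.252.0
Wildcard = 255.255.255.255 - subnet mask
255 - 255 = 0
255 - 255 = 0
255 - 252 = 3
255 - 0 = 255
Wildcard: 0.0.3.255


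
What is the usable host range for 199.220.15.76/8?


Network: 199.0.0.0
Broadcast: 199.255.255.255
First usable = network + 1
Last usable = broadcast - 1
Range: 199.0.0.1 to 199.255.255.254


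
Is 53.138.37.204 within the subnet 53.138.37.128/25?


Subnet network: 53.138.37.128
Test IP AND mask: 53.138.37.128
Yes, 53.138.37.204 is in 53.138.37.128/25


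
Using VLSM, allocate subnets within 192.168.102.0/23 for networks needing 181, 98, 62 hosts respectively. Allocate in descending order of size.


181 hosts -> /24 (254 usable): 192.168.102.0/24
98 hosts -> /25 (126 usable): 192.168.103.0/25
62 hosts -> /26 (62 usable): 192.168.103.128/26
Allocation: 192.168.102.0/24 (181 hosts, 254 usable); 192.168.103.0/25 (98 hosts, 126 usable); 192.168.103.128/26 (62 hosts, 62 usable)


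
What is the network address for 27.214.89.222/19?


IP:   00011011.11010110.01011001.11011110
Mask: 11111111.11111111.11100000.00000000
AND operation:
Net:  00011011.11010110.01000000.00000000
Network: 27.214.64.0/19


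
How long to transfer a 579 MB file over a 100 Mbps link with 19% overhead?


Effective throughput = 100 * (1 - 19/100) = 81 Mbps
File size in Mb = 579 * 8 = 4632 Mb
Time = 4632 / 81
Time = 57.1852 seconds


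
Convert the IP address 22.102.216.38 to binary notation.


22 = 00010110
102 = 01100110
216 = 11011000
38 = 00100110
Binary: 00010110.01100110.11011000.00100110


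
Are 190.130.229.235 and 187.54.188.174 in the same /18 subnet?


Mask: 255.255.192.0
190.130.229.235 AND mask = 190.130.192.0
187.54.188.174 AND mask = 187.54.128.0
No, different subnets (190.130.192.0 vs 187.54.128.0)


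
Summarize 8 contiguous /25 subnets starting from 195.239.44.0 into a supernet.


Original prefix: /25
Number of subnets: 8 = 2^3
New prefix = 25 - 3 = 22
Supernet: 195.239.44.0/22


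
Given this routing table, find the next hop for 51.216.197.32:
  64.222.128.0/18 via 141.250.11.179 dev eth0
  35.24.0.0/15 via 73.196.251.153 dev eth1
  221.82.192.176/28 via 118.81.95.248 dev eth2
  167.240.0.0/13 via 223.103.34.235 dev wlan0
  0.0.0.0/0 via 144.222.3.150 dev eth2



Longest prefix match for 51.216.197.32:
  /18 64.222.128.0: no
  /15 35.24.0.0: no
  /28 221.82.192.176: no
  /13 167.240.0.0: no
  /0 0.0.0.0: MATCH
Selected: next-hop 144.222.3.150 via eth2 (matched /0)


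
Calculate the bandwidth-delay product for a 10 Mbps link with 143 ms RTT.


BDP = bandwidth * RTT
= 10 Mbps * 143 ms
= 10 * 1e6 * 143 / 1000 bits
= 1430000 bits
= 178750 bytes
= 174.5605 KB
BDP = 1430000 bits (178750 bytes)


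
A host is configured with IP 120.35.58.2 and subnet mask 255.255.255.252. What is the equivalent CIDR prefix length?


Binary: 11111111.11111111.11111111.11111100
Count leading 1s
Prefix: /30


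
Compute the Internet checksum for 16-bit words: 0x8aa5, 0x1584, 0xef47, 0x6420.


Sum all words (with carry folding):
+ 0x8aa5 = 0x8aa5
+ 0x1584 = 0xa029
+ 0xef47 = 0x8f71
+ 0x6420 = 0xf391
One's complement: ~0xf391
Checksum = 0x0c6e


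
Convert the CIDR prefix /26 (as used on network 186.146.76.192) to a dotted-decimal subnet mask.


/26 means 26 network bits, 6 host bits
Binary: 11111111111111111111111111000000
Mask: 255.255.255.192


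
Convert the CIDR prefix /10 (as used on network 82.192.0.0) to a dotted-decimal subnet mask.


/10 means 10 network bits, 22 host bits
Binary: 11111111110000000000000000000000
Mask: 255.192.0.0


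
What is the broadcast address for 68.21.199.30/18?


Network: 68.21.192.0/18
Host bits = 14
Set all host bits to 1:
Broadcast: 68.21.255.255


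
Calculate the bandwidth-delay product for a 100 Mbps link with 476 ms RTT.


BDP = bandwidth * RTT
= 100 Mbps * 476 ms
= 100 * 1e6 * 476 / 1000 bits
= 47600000 bits
= 5950000 bytes
= 5810.5469 KB
BDP = 47600000 bits (5950000 bytes)


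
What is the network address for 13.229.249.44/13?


IP:   00001101.11100101.11111001.00101100
Mask: 11111111.11111000.00000000.00000000
AND operation:
Net:  00001101.11100000.00000000.00000000
Network: 13.224.0.0/13


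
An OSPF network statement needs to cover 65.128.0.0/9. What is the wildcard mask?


Subnet mask: 255.128.0.0
Wildcard = 255.255.255.255 - subnet mask
255 - 255 = 0
255 - 128 = 127
255 - 0 = 255
255 - 0 = 255
Wildcard: 0.127.255.255


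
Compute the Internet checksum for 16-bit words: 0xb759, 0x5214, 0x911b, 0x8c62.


Sum all words (with carry folding):
+ 0xb759 = 0xb759
+ 0x5214 = 0x096e
+ 0x911b = 0x9a89
+ 0x8c62 = 0x26ec
One's complement: ~0x26ec
Checksum = 0xd913


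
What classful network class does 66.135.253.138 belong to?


First octet: 66
Binary: 01000010
0xxxxxxx -> Class A (1-126)
Class A, default mask 255.0.0.0 (/8)


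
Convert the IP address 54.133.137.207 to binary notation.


54 = 00110110
133 = 10000101
137 = 10001001
207 = 11001111
Binary: 00110110.10000101.10001001.11001111


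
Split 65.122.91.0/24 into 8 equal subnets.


New prefix = 24 + 3 = 27
Each subnet has 32 addresses
  65.122.91.0/27
  65.122.91.32/27
  65.122.91.64/27
  65.122.91.96/27
  65.122.91.128/27
  65.122.91.160/27
  65.122.91.192/27
  65.122.91.224/27
Subnets: 65.122.91.0/27, 65.122.91.32/27, 65.122.91.64/27, 65.122.91.96/27, 65.122.91.128/27, 65.122.91.160/27, 65.122.91.192/27, 65.122.91.224/27


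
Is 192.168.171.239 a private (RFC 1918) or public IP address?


RFC 1918 private ranges:
  10.0.0.0/8 (10.0.0.0 - 10.255.255.255)
  172.16.0.0/12 (172.16.0.0 - 172.31.255.255)
  192.168.0.0/16 (192.168.0.0 - 192.168.255.255)
Private (in 192.168.0.0/16)


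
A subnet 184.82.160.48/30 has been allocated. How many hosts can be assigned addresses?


Host bits = 32 - 30 = 2
Total addresses = 2^2 = 4
Usable = total - 2 (network and broadcast)
Usable hosts: 2


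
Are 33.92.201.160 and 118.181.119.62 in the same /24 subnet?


Mask: 255.255.255.0
33.92.201.160 AND mask = 33.92.201.0
118.181.119.62 AND mask = 118.181.119.0
No, different subnets (33.92.201.0 vs 118.181.119.0)


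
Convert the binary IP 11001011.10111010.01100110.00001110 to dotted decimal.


11001011 = 203
10111010 = 186
01100110 = 102
00001110 = 14
IP: 203.186.102.14


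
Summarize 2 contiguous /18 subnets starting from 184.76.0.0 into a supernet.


Original prefix: /18
Number of subnets: 2 = 2^1
New prefix = 18 - 1 = 17
Supernet: 184.76.0.0/17


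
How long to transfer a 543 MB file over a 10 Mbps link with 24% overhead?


Effective throughput = 10 * (1 - 24/100) = 7.6 Mbps
File size in Mb = 543 * 8 = 4344 Mb
Time = 4344 / 7.6
Time = 571.5789 seconds


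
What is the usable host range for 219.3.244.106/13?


Network: 219.0.0.0
Broadcast: 219.7.255.255
First usable = network + 1
Last usable = broadcast - 1
Range: 219.0.0.1 to 219.7.255.254


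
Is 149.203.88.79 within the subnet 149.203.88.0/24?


Subnet network: 149.203.88.0
Test IP AND mask: 149.203.88.0
Yes, 149.203.88.79 is in 149.203.88.0/24


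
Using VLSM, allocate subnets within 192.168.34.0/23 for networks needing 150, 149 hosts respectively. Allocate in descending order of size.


150 hosts -> /24 (254 usable): 192.168.34.0/24
149 hosts -> /24 (254 usable): 192.168.35.0/24
Allocation: 192.168.34.0/24 (150 hosts, 254 usable); 192.168.35.0/24 (149 hosts, 254 usable)


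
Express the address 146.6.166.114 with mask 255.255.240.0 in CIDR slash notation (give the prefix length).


Binary: 11111111.11111111.11110000.00000000
Count leading 1s
Prefix: /20


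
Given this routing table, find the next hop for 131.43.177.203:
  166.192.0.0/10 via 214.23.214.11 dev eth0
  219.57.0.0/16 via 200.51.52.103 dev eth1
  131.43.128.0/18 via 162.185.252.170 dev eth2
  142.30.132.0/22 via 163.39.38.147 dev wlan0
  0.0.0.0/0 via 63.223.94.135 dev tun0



Longest prefix match for 131.43.177.203:
  /10 166.192.0.0: no
  /16 219.57.0.0: no
  /18 131.43.128.0: MATCH
  /22 142.30.132.0: no
  /0 0.0.0.0: MATCH
Selected: next-hop 162.185.252.170 via eth2 (matched /18)


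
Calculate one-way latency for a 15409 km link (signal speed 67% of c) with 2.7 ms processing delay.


Speed = 0.67 * 3e5 km/s = 201000 km/s
Propagation delay = 15409 / 201000 = 0.0767 s = 76.6617 ms
Processing delay = 2.7 ms
Total one-way latency = 79.3617 ms


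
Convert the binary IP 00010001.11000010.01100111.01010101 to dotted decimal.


00010001 = 17
11000010 = 194
01100111 = 103
01010101 = 85
IP: 17.194.103.85


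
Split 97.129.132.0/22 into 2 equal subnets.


New prefix = 22 + 1 = 23
Each subnet has 512 addresses
  97.129.132.0/23
  97.129.134.0/23
Subnets: 97.129.132.0/23, 97.129.134.0/23


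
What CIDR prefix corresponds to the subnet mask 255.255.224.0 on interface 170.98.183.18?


Binary: 11111111.11111111.11100000.00000000
Count leading 1s
Prefix: /19


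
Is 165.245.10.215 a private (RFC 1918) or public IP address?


RFC 1918 private ranges:
  10.0.0.0/8 (10.0.0.0 - 10.255.255.255)
  172.16.0.0/12 (172.16.0.0 - 172.31.255.255)
  192.168.0.0/16 (192.168.0.0 - 192.168.255.255)
Public (not in any RFC 1918 range)


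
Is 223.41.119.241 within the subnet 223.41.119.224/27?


Subnet network: 223.41.119.224
Test IP AND mask: 223.41.119.224
Yes, 223.41.119.241 is in 223.41.119.224/27


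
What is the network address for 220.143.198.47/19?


IP:   11011100.10001111.11000110.00101111
Mask: 11111111.11111111.11100000.00000000
AND operation:
Net:  11011100.10001111.11000000.00000000
Network: 220.143.192.0/19


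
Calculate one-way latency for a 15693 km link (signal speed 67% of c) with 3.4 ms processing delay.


Speed = 0.67 * 3e5 km/s = 201000 km/s
Propagation delay = 15693 / 201000 = 0.0781 s = 78.0746 ms
Processing delay = 3.4 ms
Total one-way latency = 81.4746 ms


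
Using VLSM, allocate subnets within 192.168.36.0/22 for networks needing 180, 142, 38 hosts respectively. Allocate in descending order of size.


180 hosts -> /24 (254 usable): 192.168.36.0/24
142 hosts -> /24 (254 usable): 192.168.37.0/24
38 hosts -> /26 (62 usable): 192.168.38.0/26
Allocation: 192.168.36.0/24 (180 hosts, 254 usable); 192.168.37.0/24 (142 hosts, 254 usable); 192.168.38.0/26 (38 hosts, 62 usable)


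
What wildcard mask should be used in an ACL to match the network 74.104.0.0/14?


Subnet mask: 255.252.0.0
Wildcard = 255.255.255.255 - subnet mask
255 - 255 = 0
255 - 252 = 3
255 - 0 = 255
255 - 0 = 255
Wildcard: 0.3.255.255


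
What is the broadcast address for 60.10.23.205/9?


Network: 60.0.0.0/9
Host bits = 23
Set all host bits to 1:
Broadcast: 60.127.255.255


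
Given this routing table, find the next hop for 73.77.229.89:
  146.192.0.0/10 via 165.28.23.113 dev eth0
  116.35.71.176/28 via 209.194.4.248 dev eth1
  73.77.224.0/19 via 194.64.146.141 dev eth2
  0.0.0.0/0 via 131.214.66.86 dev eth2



Longest prefix match for 73.77.229.89:
  /10 146.192.0.0: no
  /28 116.35.71.176: no
  /19 73.77.224.0: MATCH
  /0 0.0.0.0: MATCH
Selected: next-hop 194.64.146.141 via eth2 (matched /19)


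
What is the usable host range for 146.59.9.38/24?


Network: 146.59.9.0
Broadcast: 146.59.9.255
First usable = network + 1
Last usable = broadcast - 1
Range: 146.59.9.1 to 146.59.9.254


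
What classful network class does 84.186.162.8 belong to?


First octet: 84
Binary: 01010100
0xxxxxxx -> Class A (1-126)
Class A, default mask 255.0.0.0 (/8)


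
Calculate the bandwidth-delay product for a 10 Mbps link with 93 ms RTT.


BDP = bandwidth * RTT
= 10 Mbps * 93 ms
= 10 * 1e6 * 93 / 1000 bits
= 930000 bits
= 116250 bytes
= 113.5254 KB
BDP = 930000 bits (116250 bytes)


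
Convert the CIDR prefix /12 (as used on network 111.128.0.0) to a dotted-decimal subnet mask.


/12 means 12 network bits, 20 host bits
Binary: 11111111111100000000000000000000
Mask: 255.240.0.0


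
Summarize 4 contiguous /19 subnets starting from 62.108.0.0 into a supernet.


Original prefix: /19
Number of subnets: 4 = 2^2
New prefix = 19 - 2 = 17
Supernet: 62.108.0.0/17


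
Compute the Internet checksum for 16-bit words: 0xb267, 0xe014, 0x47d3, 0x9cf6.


Sum all words (with carry folding):
+ 0xb267 = 0xb267
+ 0xe014 = 0x927c
+ 0x47d3 = 0xda4f
+ 0x9cf6 = 0x7746
One's complement: ~0x7746
Checksum = 0x88b9


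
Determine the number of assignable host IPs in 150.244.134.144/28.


Host bits = 32 - 28 = 4
Total addresses = 2^4 = 16
Usable = total - 2 (network and broadcast)
Usable hosts: 14


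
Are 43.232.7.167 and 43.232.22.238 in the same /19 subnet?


Mask: 255.255.224.0
43.232.7.167 AND mask = 43.232.0.0
43.232.22.238 AND mask = 43.232.0.0
Yes, same subnet (43.232.0.0)


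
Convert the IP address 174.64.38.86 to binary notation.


174 = 10101110
64 = 01000000
38 = 00100110
86 = 01010110
Binary: 10101110.01000000.00100110.01010110


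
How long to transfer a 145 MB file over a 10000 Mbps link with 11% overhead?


Effective throughput = 10000 * (1 - 11/100) = 8900 Mbps
File size in Mb = 145 * 8 = 1160 Mb
Time = 1160 / 8900
Time = 0.1303 seconds


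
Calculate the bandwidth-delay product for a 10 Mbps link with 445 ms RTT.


BDP = bandwidth * RTT
= 10 Mbps * 445 ms
= 10 * 1e6 * 445 / 1000 bits
= 4450000 bits
= 556250 bytes
= 543.2129 KB
BDP = 4450000 bits (556250 bytes)


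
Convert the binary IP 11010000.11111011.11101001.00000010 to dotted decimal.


11010000 = 208
11111011 = 251
11101001 = 233
00000010 = 2
IP: 208.251.233.2


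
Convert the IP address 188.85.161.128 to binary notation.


188 = 10111100
85 = 01010101
161 = 10100001
128 = 10000000
Binary: 10111100.01010101.10100001.10000000


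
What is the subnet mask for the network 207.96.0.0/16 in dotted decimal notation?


/16 means 16 network bits, 16 host bits
Binary: 11111111111111110000000000000000
Mask: 255.255.0.0


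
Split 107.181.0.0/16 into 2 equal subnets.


New prefix = 16 + 1 = 17
Each subnet has 32768 addresses
  107.181.0.0/17
  107.181.128.0/17
Subnets: 107.181.0.0/17, 107.181.128.0/17


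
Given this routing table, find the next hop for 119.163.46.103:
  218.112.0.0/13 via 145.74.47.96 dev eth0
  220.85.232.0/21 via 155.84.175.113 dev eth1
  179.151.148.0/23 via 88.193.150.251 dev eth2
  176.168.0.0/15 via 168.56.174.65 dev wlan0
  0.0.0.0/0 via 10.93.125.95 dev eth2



Longest prefix match for 119.163.46.103:
  /13 218.112.0.0: no
  /21 220.85.232.0: no
  /23 179.151.148.0: no
  /15 176.168.0.0: no
  /0 0.0.0.0: MATCH
Selected: next-hop 10.93.125.95 via eth2 (matched /0)


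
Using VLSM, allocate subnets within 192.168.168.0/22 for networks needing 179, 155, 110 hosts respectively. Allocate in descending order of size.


179 hosts -> /24 (254 usable): 192.168.168.0/24
155 hosts -> /24 (254 usable): 192.168.169.0/24
110 hosts -> /25 (126 usable): 192.168.170.0/25
Allocation: 192.168.168.0/24 (179 hosts, 254 usable); 192.168.169.0/24 (155 hosts, 254 usable); 192.168.170.0/25 (110 hosts, 126 usable)


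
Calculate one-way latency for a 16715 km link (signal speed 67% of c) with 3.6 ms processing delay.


Speed = 0.67 * 3e5 km/s = 201000 km/s
Propagation delay = 16715 / 201000 = 0.0832 s = 83.1592 ms
Processing delay = 3.6 ms
Total one-way latency = 86.7592 ms


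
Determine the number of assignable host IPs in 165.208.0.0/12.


Host bits = 32 - 12 = 20
Total addresses = 2^20 = 1048576
Usable = total - 2 (network and broadcast)
Usable hosts: 1048574


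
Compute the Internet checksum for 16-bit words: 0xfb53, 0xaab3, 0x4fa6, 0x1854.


Sum all words (with carry folding):
+ 0xfb53 = 0xfb53
+ 0xaab3 = 0xa607
+ 0x4fa6 = 0xf5ad
+ 0x1854 = 0x0e02
One's complement: ~0x0e02
Checksum = 0xf1fd


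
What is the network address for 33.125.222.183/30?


IP:   00100001.01111101.11011110.10110111
Mask: 11111111.11111111.11111111.11111100
AND operation:
Net:  00100001.01111101.11011110.10110100
Network: 33.125.222.180/30


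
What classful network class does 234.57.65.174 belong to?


First octet: 234
Binary: 11101010
1110xxxx -> Class D (224-239)
Class D (multicast), default mask N/A


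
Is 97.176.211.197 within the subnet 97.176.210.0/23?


Subnet network: 97.176.210.0
Test IP AND mask: 97.176.210.0
Yes, 97.176.211.197 is in 97.176.210.0/23


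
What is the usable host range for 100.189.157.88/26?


Network: 100.189.157.64
Broadcast: 100.189.157.127
First usable = network + 1
Last usable = broadcast - 1
Range: 100.189.157.65 to 100.189.157.126


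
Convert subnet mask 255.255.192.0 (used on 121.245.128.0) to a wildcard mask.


Subnet mask: 255.255.192.0
Wildcard = 255.255.255.255 - subnet mask
255 - 255 = 0
255 - 255 = 0
255 - 192 = 63
255 - 0 = 255
Wildcard: 0.0.63.255


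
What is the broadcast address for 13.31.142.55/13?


Network: 13.24.0.0/13
Host bits = 19
Set all host bits to 1:
Broadcast: 13.31.255.255


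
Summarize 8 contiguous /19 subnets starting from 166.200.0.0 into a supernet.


Original prefix: /19
Number of subnets: 8 = 2^3
New prefix = 19 - 3 = 16
Supernet: 166.200.0.0/16


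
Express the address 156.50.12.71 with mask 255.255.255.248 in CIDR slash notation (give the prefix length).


Binary: 11111111.11111111.11111111.11111000
Count leading 1s
Prefix: /29


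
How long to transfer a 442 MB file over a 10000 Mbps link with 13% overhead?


Effective throughput = 10000 * (1 - 13/100) = 8700 Mbps
File size in Mb = 442 * 8 = 3536 Mb
Time = 3536 / 8700
Time = 0.4064 seconds


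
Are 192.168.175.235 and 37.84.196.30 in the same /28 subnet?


Mask: 255.255.255.240
192.168.175.235 AND mask = 192.168.175.224
37.84.196.30 AND mask = 37.84.196.16
No, different subnets (192.168.175.224 vs 37.84.196.16)


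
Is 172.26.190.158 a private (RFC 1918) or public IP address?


RFC 1918 private ranges:
  10.0.0.0/8 (10.0.0.0 - 10.255.255.255)
  172.16.0.0/12 (172.16.0.0 - 172.31.255.255)
  192.168.0.0/16 (192.168.0.0 - 192.168.255.255)
Private (in 172.16.0.0/12)


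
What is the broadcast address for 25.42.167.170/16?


Network: 25.42.0.0/16
Host bits = 16
Set all host bits to 1:
Broadcast: 25.42.255.255


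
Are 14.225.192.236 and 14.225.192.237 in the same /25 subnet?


Mask: 255.255.255.128
14.225.192.236 AND mask = 14.225.192.128
14.225.192.237 AND mask = 14.225.192.128
Yes, same subnet (14.225.192.128)


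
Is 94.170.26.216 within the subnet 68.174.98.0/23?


Subnet network: 68.174.98.0
Test IP AND mask: 94.170.26.0
No, 94.170.26.216 is not in 68.174.98.0/23


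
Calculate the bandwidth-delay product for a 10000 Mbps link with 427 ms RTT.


BDP = bandwidth * RTT
= 10000 Mbps * 427 ms
= 10000 * 1e6 * 427 / 1000 bits
= 4270000000 bits
= 533750000 bytes
= 521240.2344 KB
BDP = 4270000000 bits (533750000 bytes)


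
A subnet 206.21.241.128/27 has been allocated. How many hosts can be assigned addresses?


Host bits = 32 - 27 = 5
Total addresses = 2^5 = 32
Usable = total - 2 (network and broadcast)
Usable hosts: 30


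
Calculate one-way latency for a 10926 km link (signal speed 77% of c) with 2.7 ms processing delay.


Speed = 0.77 * 3e5 km/s = 231000 km/s
Propagation delay = 10926 / 231000 = 0.0473 s = 47.2987 ms
Processing delay = 2.7 ms
Total one-way latency = 49.9987 ms


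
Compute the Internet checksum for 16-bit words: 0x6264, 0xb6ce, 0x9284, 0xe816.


Sum all words (with carry folding):
+ 0x6264 = 0x6264
+ 0xb6ce = 0x1933
+ 0x9284 = 0xabb7
+ 0xe816 = 0x93ce
One's complement: ~0x93ce
Checksum = 0x6c31


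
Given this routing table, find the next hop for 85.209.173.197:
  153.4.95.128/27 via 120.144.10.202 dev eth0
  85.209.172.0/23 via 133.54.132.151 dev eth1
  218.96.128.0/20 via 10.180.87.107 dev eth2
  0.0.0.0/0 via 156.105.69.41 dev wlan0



Longest prefix match for 85.209.173.197:
  /27 153.4.95.128: no
  /23 85.209.172.0: MATCH
  /20 218.96.128.0: no
  /0 0.0.0.0: MATCH
Selected: next-hop 133.54.132.151 via eth1 (matched /23)


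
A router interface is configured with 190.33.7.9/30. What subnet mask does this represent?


/30 means 30 network bits, 2 host bits
Binary: 11111111111111111111111111111100
Mask: 255.255.255.252


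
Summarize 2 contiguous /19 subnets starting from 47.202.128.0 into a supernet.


Original prefix: /19
Number of subnets: 2 = 2^1
New prefix = 19 - 1 = 18
Supernet: 47.202.128.0/18


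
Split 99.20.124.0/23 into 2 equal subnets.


New prefix = 23 + 1 = 24
Each subnet has 256 addresses
  99.20.124.0/24
  99.20.125.0/24
Subnets: 99.20.124.0/24, 99.20.125.0/24


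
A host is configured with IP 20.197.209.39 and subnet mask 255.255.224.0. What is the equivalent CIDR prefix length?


Binary: 11111111.11111111.11100000.00000000
Count leading 1s
Prefix: /19


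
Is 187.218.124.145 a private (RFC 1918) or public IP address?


RFC 1918 private ranges:
  10.0.0.0/8 (10.0.0.0 - 10.255.255.255)
  172.16.0.0/12 (172.16.0.0 - 172.31.255.255)
  192.168.0.0/16 (192.168.0.0 - 192.168.255.255)
Public (not in any RFC 1918 range)


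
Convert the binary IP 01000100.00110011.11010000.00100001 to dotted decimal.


01000100 = 68
00110011 = 51
11010000 = 208
00100001 = 33
IP: 68.51.208.33


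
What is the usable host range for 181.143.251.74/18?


Network: 181.143.192.0
Broadcast: 181.143.255.255
First usable = network + 1
Last usable = broadcast - 1
Range: 181.143.192.1 to 181.143.255.254


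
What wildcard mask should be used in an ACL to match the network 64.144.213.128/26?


Subnet mask: 255.255.255.192
Wildcard = 255.255.255.255 - subnet mask
255 - 255 = 0
255 - 255 = 0
255 - 255 = 0
255 - 192 = 63
Wildcard: 0.0.0.63


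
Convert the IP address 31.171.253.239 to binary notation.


31 = 00011111
171 = 10101011
253 = 11111101
239 = 11101111
Binary: 00011111.10101011.11111101.11101111


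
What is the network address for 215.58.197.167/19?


IP:   11010111.00111010.11000101.10100111
Mask: 11111111.11111111.11100000.00000000
AND operation:
Net:  11010111.00111010.11000000.00000000
Network: 215.58.192.0/19


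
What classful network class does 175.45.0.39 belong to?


First octet: 175
Binary: 10101111
10xxxxxx -> Class B (128-191)
Class B, default mask 255.255.0.0 (/16)


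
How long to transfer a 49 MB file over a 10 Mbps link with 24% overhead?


Effective throughput = 10 * (1 - 24/100) = 7.6 Mbps
File size in Mb = 49 * 8 = 392 Mb
Time = 392 / 7.6
Time = 51.5789 seconds


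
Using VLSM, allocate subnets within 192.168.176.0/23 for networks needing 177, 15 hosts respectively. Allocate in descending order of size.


177 hosts -> /24 (254 usable): 192.168.176.0/24
15 hosts -> /27 (30 usable): 192.168.177.0/27
Allocation: 192.168.176.0/24 (177 hosts, 254 usable); 192.168.177.0/27 (15 hosts, 30 usable)


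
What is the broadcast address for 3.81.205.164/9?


Network: 3.0.0.0/9
Host bits = 23
Set all host bits to 1:
Broadcast: 3.127.255.255


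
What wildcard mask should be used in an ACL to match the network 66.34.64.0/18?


Subnet mask: 255.255.192.0
Wildcard = 255.255.255.255 - subnet mask
255 - 255 = 0
255 - 255 = 0
255 - 192 = 63
255 - 0 = 255
Wildcard: 0.0.63.255


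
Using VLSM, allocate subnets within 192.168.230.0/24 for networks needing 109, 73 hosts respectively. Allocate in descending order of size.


109 hosts -> /25 (126 usable): 192.168.230.0/25
73 hosts -> /25 (126 usable): 192.168.230.128/25
Allocation: 192.168.230.0/25 (109 hosts, 126 usable); 192.168.230.128/25 (73 hosts, 126 usable)


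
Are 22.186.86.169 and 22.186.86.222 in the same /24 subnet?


Mask: 255.255.255.0
22.186.86.169 AND mask = 22.186.86.0
22.186.86.222 AND mask = 22.186.86.0
Yes, same subnet (22.186.86.0)


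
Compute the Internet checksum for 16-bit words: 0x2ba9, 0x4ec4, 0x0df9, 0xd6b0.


Sum all words (with carry folding):
+ 0x2ba9 = 0x2ba9
+ 0x4ec4 = 0x7a6d
+ 0x0df9 = 0x8866
+ 0xd6b0 = 0x5f17
One's complement: ~0x5f17
Checksum = 0xa0e8


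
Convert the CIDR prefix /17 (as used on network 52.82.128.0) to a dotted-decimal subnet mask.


/17 means 17 network bits, 15 host bits
Binary: 11111111111111111000000000000000
Mask: 255.255.128.0


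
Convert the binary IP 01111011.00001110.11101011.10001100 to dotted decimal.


01111011 = 123
00001110 = 14
11101011 = 235
10001100 = 140
IP: 123.14.235.140


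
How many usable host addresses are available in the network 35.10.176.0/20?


Host bits = 32 - 20 = 12
Total addresses = 2^12 = 4096
Usable = total - 2 (network and broadcast)
Usable hosts: 4094


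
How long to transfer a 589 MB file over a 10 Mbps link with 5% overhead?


Effective throughput = 10 * (1 - 5/100) = 9.5 Mbps
File size in Mb = 589 * 8 = 4712 Mb
Time = 4712 / 9.5
Time = 496 seconds


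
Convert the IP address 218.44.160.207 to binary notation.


218 = 11011010
44 = 00101100
160 = 10100000
207 = 11001111
Binary: 11011010.00101100.10100000.11001111


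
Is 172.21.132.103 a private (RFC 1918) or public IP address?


RFC 1918 private ranges:
  10.0.0.0/8 (10.0.0.0 - 10.255.255.255)
  172.16.0.0/12 (172.16.0.0 - 172.31.255.255)
  192.168.0.0/16 (192.168.0.0 - 192.168.255.255)
Private (in 172.16.0.0/12)


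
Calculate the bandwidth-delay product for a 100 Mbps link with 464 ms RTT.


BDP = bandwidth * RTT
= 100 Mbps * 464 ms
= 100 * 1e6 * 464 / 1000 bits
= 46400000 bits
= 5800000 bytes
= 5664.0625 KB
BDP = 46400000 bits (5800000 bytes)


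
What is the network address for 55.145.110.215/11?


IP:   00110111.10010001.01101110.11010111
Mask: 11111111.11100000.00000000.00000000
AND operation:
Net:  00110111.10000000.00000000.00000000
Network: 55.128.0.0/11


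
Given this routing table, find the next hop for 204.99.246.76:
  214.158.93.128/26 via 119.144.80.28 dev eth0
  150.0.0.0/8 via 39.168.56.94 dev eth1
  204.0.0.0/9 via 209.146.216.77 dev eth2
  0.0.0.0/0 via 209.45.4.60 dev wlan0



Longest prefix match for 204.99.246.76:
  /26 214.158.93.128: no
  /8 150.0.0.0: no
  /9 204.0.0.0: MATCH
  /0 0.0.0.0: MATCH
Selected: next-hop 209.146.216.77 via eth2 (matched /9)


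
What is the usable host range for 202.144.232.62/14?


Network: 202.144.0.0
Broadcast: 202.147.255.255
First usable = network + 1
Last usable = broadcast - 1
Range: 202.144.0.1 to 202.147.255.254


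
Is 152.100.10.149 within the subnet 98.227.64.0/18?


Subnet network: 98.227.64.0
Test IP AND mask: 152.100.0.0
No, 152.100.10.149 is not in 98.227.64.0/18


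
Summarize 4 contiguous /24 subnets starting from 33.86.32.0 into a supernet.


Original prefix: /24
Number of subnets: 4 = 2^2
New prefix = 24 - 2 = 22
Supernet: 33.86.32.0/22


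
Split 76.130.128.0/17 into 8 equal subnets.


New prefix = 17 + 3 = 20
Each subnet has 4096 addresses
  76.130.128.0/20
  76.130.144.0/20
  76.130.160.0/20
  76.130.176.0/20
  76.130.192.0/20
  76.130.208.0/20
  76.130.224.0/20
  76.130.240.0/20
Subnets: 76.130.128.0/20, 76.130.144.0/20, 76.130.160.0/20, 76.130.176.0/20, 76.130.192.0/20, 76.130.208.0/20, 76.130.224.0/20, 76.130.240.0/20


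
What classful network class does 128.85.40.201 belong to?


First octet: 128
Binary: 10000000
10xxxxxx -> Class B (128-191)
Class B, default mask 255.255.0.0 (/16)


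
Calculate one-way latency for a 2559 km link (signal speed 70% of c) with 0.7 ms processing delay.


Speed = 0.7 * 3e5 km/s = 210000 km/s
Propagation delay = 2559 / 210000 = 0.0122 s = 12.1857 ms
Processing delay = 0.7 ms
Total one-way latency = 12.8857 ms


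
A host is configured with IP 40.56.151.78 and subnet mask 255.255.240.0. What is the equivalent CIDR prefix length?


Binary: 11111111.11111111.11110000.00000000
Count leading 1s
Prefix: /20


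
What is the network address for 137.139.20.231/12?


IP:   10001001.10001011.00010100.11100111
Mask: 11111111.11110000.00000000.00000000
AND operation:
Net:  10001001.10000000.00000000.00000000
Network: 137.128.0.0/12


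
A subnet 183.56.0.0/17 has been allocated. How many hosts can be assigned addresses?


Host bits = 32 - 17 = 15
Total addresses = 2^15 = 32768
Usable = total - 2 (network and broadcast)
Usable hosts: 32766


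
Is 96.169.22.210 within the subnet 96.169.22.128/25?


Subnet network: 96.169.22.128
Test IP AND mask: 96.169.22.128
Yes, 96.169.22.210 is in 96.169.22.128/25


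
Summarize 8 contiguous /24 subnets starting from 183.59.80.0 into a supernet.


Original prefix: /24
Number of subnets: 8 = 2^3
New prefix = 24 - 3 = 21
Supernet: 183.59.80.0/21


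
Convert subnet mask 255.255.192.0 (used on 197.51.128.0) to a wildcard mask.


Subnet mask: 255.255.192.0
Wildcard = 255.255.255.255 - subnet mask
255 - 255 = 0
255 - 255 = 0
255 - 192 = 63
255 - 0 = 255
Wildcard: 0.0.63.255


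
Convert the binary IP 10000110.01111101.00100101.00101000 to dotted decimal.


10000110 = 134
01111101 = 125
00100101 = 37
00101000 = 40
IP: 134.125.37.40


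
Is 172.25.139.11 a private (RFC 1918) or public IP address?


RFC 1918 private ranges:
  10.0.0.0/8 (10.0.0.0 - 10.255.255.255)
  172.16.0.0/12 (172.16.0.0 - 172.31.255.255)
  192.168.0.0/16 (192.168.0.0 - 192.168.255.255)
Private (in 172.16.0.0/12)


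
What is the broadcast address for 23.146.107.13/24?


Network: 23.146.107.0/24
Host bits = 8
Set all host bits to 1:
Broadcast: 23.146.107.255


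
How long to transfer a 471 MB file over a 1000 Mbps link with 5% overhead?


Effective throughput = 1000 * (1 - 5/100) = 950 Mbps
File size in Mb = 471 * 8 = 3768 Mb
Time = 3768 / 950
Time = 3.9663 seconds


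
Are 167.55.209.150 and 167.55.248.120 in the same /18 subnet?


Mask: 255.255.192.0
167.55.209.150 AND mask = 167.55.192.0
167.55.248.120 AND mask = 167.55.192.0
Yes, same subnet (167.55.192.0)


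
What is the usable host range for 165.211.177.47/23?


Network: 165.211.176.0
Broadcast: 165.211.177.255
First usable = network + 1
Last usable = broadcast - 1
Range: 165.211.176.1 to 165.211.177.254


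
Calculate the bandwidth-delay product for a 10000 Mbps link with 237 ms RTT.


BDP = bandwidth * RTT
= 10000 Mbps * 237 ms
= 10000 * 1e6 * 237 / 1000 bits
= 2370000000 bits
= 296250000 bytes
= 289306.6406 KB
BDP = 2370000000 bits (296250000 bytes)


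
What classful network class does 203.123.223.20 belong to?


First octet: 203
Binary: 11001011
110xxxxx -> Class C (192-223)
Class C, default mask 255.255.255.0 (/24)


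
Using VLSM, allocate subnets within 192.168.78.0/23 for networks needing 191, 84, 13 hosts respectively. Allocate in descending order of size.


191 hosts -> /24 (254 usable): 192.168.78.0/24
84 hosts -> /25 (126 usable): 192.168.79.0/25
13 hosts -> /28 (14 usable): 192.168.79.128/28
Allocation: 192.168.78.0/24 (191 hosts, 254 usable); 192.168.79.0/25 (84 hosts, 126 usable); 192.168.79.128/28 (13 hosts, 14 usable)


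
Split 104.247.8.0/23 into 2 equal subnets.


New prefix = 23 + 1 = 24
Each subnet has 256 addresses
  104.247.8.0/24
  104.247.9.0/24
Subnets: 104.247.8.0/24, 104.247.9.0/24


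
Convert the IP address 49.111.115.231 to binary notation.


49 = 00110001
111 = 01101111
115 = 01110011
231 = 11100111
Binary: 00110001.01101111.01110011.11100111


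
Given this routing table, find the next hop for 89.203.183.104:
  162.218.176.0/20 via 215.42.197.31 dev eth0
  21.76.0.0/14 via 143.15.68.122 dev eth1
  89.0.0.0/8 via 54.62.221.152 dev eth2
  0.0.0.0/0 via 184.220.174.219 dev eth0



Longest prefix match for 89.203.183.104:
  /20 162.218.176.0: no
  /14 21.76.0.0: no
  /8 89.0.0.0: MATCH
  /0 0.0.0.0: MATCH
Selected: next-hop 54.62.221.152 via eth2 (matched /8)


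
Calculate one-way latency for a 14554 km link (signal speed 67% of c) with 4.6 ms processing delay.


Speed = 0.67 * 3e5 km/s = 201000 km/s
Propagation delay = 14554 / 201000 = 0.0724 s = 72.408 ms
Processing delay = 4.6 ms
Total one-way latency = 77.008 ms


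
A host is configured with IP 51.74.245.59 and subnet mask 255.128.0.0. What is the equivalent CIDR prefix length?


Binary: 11111111.10000000.00000000.00000000
Count leading 1s
Prefix: /9


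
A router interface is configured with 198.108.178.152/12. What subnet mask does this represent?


/12 means 12 network bits, 20 host bits
Binary: 11111111111100000000000000000000
Mask: 255.240.0.0


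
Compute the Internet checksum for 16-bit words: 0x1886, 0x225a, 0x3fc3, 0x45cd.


Sum all words (with carry folding):
+ 0x1886 = 0x1886
+ 0x225a = 0x3ae0
+ 0x3fc3 = 0x7aa3
+ 0x45cd = 0xc070
One's complement: ~0xc070
Checksum = 0x3f8f


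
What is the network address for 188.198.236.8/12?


IP:   10111100.11000110.11101100.00001000
Mask: 11111111.11110000.00000000.00000000
AND operation:
Net:  10111100.11000000.00000000.00000000
Network: 188.192.0.0/12


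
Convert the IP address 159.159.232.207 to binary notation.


159 = 10011111
159 = 10011111
232 = 11101000
207 = 11001111
Binary: 10011111.10011111.11101000.11001111


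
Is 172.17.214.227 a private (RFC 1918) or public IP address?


RFC 1918 private ranges:
  10.0.0.0/8 (10.0.0.0 - 10.255.255.255)
  172.16.0.0/12 (172.16.0.0 - 172.31.255.255)
  192.168.0.0/16 (192.168.0.0 - 192.168.255.255)
Private (in 172.16.0.0/12)


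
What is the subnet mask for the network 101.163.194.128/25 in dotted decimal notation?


/25 means 25 network bits, 7 host bits
Binary: 11111111111111111111111110000000
Mask: 255.255.255.128


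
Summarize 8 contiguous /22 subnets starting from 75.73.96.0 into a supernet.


Original prefix: /22
Number of subnets: 8 = 2^3
New prefix = 22 - 3 = 19
Supernet: 75.73.96.0/19


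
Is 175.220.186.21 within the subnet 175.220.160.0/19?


Subnet network: 175.220.160.0
Test IP AND mask: 175.220.160.0
Yes, 175.220.186.21 is in 175.220.160.0/19


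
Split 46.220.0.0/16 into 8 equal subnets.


New prefix = 16 + 3 = 19
Each subnet has 8192 addresses
  46.220.0.0/19
  46.220.32.0/19
  46.220.64.0/19
  46.220.96.0/19
  46.220.128.0/19
  46.220.160.0/19
  46.220.192.0/19
  46.220.224.0/19
Subnets: 46.220.0.0/19, 46.220.32.0/19, 46.220.64.0/19, 46.220.96.0/19, 46.220.128.0/19, 46.220.160.0/19, 46.220.192.0/19, 46.220.224.0/19


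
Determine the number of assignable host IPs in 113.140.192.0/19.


Host bits = 32 - 19 = 13
Total addresses = 2^13 = 8192
Usable = total - 2 (network and broadcast)
Usable hosts: 8190


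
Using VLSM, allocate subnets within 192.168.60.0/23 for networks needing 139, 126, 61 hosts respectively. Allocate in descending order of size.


139 hosts -> /24 (254 usable): 192.168.60.0/24
126 hosts -> /25 (126 usable): 192.168.61.0/25
61 hosts -> /26 (62 usable): 192.168.61.128/26
Allocation: 192.168.60.0/24 (139 hosts, 254 usable); 192.168.61.0/25 (126 hosts, 126 usable); 192.168.61.128/26 (61 hosts, 62 usable)


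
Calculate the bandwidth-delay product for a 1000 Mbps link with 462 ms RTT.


BDP = bandwidth * RTT
= 1000 Mbps * 462 ms
= 1000 * 1e6 * 462 / 1000 bits
= 462000000 bits
= 57750000 bytes
= 56396.4844 KB
BDP = 462000000 bits (57750000 bytes)


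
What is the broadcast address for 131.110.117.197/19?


Network: 131.110.96.0/19
Host bits = 13
Set all host bits to 1:
Broadcast: 131.110.127.255


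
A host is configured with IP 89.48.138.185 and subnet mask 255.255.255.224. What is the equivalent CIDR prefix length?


Binary: 11111111.11111111.11111111.11100000
Count leading 1s
Prefix: /27


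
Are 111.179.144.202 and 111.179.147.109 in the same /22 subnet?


Mask: 255.255.252.0
111.179.144.202 AND mask = 111.179.144.0
111.179.147.109 AND mask = 111.179.144.0
Yes, same subnet (111.179.144.0)


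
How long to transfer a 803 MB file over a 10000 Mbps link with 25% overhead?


Effective throughput = 10000 * (1 - 25/100) = 7500 Mbps
File size in Mb = 803 * 8 = 6424 Mb
Time = 6424 / 7500
Time = 0.8565 seconds


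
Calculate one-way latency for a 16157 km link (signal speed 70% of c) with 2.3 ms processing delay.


Speed = 0.7 * 3e5 km/s = 210000 km/s
Propagation delay = 16157 / 210000 = 0.0769 s = 76.9381 ms
Processing delay = 2.3 ms
Total one-way latency = 79.2381 ms


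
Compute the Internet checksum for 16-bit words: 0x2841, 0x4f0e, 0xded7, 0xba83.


Sum all words (with carry folding):
+ 0x2841 = 0x2841
+ 0x4f0e = 0x774f
+ 0xded7 = 0x5627
+ 0xba83 = 0x10ab
One's complement: ~0x10ab
Checksum = 0xef54


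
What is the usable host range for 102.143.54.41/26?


Network: 102.143.54.0
Broadcast: 102.143.54.63
First usable = network + 1
Last usable = broadcast - 1
Range: 102.143.54.1 to 102.143.54.62


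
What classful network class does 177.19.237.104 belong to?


First octet: 177
Binary: 10110001
10xxxxxx -> Class B (128-191)
Class B, default mask 255.255.0.0 (/16)


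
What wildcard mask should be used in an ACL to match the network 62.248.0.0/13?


Subnet mask: 255.248.0.0
Wildcard = 255.255.255.255 - subnet mask
255 - 255 = 0
255 - 248 = 7
255 - 0 = 255
255 - 0 = 255
Wildcard: 0.7.255.255


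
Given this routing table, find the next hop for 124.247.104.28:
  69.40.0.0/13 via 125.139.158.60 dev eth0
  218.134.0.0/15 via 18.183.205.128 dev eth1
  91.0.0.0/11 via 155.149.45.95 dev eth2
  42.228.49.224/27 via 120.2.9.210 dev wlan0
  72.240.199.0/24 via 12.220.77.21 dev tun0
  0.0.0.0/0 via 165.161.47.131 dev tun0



Longest prefix match for 124.247.104.28:
  /13 69.40.0.0: no
  /15 218.134.0.0: no
  /11 91.0.0.0: no
  /27 42.228.49.224: no
  /24 72.240.199.0: no
  /0 0.0.0.0: MATCH
Selected: next-hop 165.161.47.131 via tun0 (matched /0)


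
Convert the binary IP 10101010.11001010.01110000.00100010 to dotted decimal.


10101010 = 170
11001010 = 202
01110000 = 112
00100010 = 34
IP: 170.202.112.34


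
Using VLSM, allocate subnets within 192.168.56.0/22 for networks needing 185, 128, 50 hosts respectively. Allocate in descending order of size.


185 hosts -> /24 (254 usable): 192.168.56.0/24
128 hosts -> /24 (254 usable): 192.168.57.0/24
50 hosts -> /26 (62 usable): 192.168.58.0/26
Allocation: 192.168.56.0/24 (185 hosts, 254 usable); 192.168.57.0/24 (128 hosts, 254 usable); 192.168.58.0/26 (50 hosts, 62 usable)


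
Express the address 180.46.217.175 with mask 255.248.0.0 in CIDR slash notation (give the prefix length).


Binary: 11111111.11111000.00000000.00000000
Count leading 1s
Prefix: /13


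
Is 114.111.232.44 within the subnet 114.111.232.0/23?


Subnet network: 114.111.232.0
Test IP AND mask: 114.111.232.0
Yes, 114.111.232.44 is in 114.111.232.0/23


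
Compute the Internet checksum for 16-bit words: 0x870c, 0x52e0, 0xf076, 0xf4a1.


Sum all words (with carry folding):
+ 0x870c = 0x870c
+ 0x52e0 = 0xd9ec
+ 0xf076 = 0xca63
+ 0xf4a1 = 0xbf05
One's complement: ~0xbf05
Checksum = 0x40fa


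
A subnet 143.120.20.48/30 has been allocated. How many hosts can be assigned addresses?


Host bits = 32 - 30 = 2
Total addresses = 2^2 = 4
Usable = total - 2 (network and broadcast)
Usable hosts: 2


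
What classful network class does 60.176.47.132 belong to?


First octet: 60
Binary: 00111100
0xxxxxxx -> Class A (1-126)
Class A, default mask 255.0.0.0 (/8)


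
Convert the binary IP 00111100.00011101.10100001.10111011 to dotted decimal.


00111100 = 60
00011101 = 29
10100001 = 161
10111011 = 187
IP: 60.29.161.187
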